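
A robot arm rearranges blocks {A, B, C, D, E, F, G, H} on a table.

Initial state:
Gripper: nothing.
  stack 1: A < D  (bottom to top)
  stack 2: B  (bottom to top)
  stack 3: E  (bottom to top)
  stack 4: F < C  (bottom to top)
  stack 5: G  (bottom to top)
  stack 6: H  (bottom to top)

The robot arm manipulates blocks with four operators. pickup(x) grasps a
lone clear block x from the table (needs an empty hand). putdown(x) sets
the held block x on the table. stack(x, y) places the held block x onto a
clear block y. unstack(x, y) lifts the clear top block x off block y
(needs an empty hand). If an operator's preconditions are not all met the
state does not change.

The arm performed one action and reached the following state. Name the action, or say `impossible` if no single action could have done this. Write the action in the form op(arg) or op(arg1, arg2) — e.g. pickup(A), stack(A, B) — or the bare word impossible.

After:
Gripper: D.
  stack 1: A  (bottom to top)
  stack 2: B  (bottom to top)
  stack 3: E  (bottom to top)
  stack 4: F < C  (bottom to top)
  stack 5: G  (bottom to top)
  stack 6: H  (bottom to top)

unstack(D, A)

target: towers=[A; B; E; F/C; G; H] holding=D
         pickup(G) → towers=[A/D; B; E; F/C; H] holding=G
         pickup(E) → towers=[A/D; B; F/C; G; H] holding=E
         pickup(H) → towers=[A/D; B; E; F/C; G] holding=H
         pickup(B) → towers=[A/D; E; F/C; G; H] holding=B
     unstack(D, A) → towers=[A; B; E; F/C; G; H] holding=D  ← match
     unstack(C, F) → towers=[A/D; B; E; F; G; H] holding=C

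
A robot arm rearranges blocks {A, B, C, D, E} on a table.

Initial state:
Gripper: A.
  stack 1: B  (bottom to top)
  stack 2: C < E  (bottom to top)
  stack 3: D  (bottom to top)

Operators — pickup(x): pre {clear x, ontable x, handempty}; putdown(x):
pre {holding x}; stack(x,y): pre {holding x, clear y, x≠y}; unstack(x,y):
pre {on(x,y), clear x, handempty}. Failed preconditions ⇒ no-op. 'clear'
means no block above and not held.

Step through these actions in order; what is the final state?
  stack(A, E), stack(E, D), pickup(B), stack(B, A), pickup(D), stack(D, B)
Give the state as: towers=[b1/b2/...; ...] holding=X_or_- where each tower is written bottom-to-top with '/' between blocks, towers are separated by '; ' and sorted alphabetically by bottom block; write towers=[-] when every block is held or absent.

towers=[C/E/A/B/D] holding=-

step 1 (stack(A, E)): towers=[B; C/E/A; D] holding=-
step 2 (stack(E, D)) [no-op]: towers=[B; C/E/A; D] holding=-
step 3 (pickup(B)): towers=[C/E/A; D] holding=B
step 4 (stack(B, A)): towers=[C/E/A/B; D] holding=-
step 5 (pickup(D)): towers=[C/E/A/B] holding=D
step 6 (stack(D, B)): towers=[C/E/A/B/D] holding=-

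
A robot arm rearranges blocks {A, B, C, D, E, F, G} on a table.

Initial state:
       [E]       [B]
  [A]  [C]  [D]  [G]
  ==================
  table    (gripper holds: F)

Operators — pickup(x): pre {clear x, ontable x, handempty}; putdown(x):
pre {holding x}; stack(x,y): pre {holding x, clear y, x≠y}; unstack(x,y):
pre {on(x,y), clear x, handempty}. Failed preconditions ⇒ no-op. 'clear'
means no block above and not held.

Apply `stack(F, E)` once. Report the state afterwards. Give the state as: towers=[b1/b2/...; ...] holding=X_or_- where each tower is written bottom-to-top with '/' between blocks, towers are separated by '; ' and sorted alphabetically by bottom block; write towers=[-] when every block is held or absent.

towers=[A; C/E/F; D; G/B] holding=-

before: towers=[A; C/E; D; G/B] holding=F
pre[stack(F, E)]: holding(F) ok, clear(E) ok, F≠E ok
all met → apply stack(F, E)
after:  towers=[A; C/E/F; D; G/B] holding=-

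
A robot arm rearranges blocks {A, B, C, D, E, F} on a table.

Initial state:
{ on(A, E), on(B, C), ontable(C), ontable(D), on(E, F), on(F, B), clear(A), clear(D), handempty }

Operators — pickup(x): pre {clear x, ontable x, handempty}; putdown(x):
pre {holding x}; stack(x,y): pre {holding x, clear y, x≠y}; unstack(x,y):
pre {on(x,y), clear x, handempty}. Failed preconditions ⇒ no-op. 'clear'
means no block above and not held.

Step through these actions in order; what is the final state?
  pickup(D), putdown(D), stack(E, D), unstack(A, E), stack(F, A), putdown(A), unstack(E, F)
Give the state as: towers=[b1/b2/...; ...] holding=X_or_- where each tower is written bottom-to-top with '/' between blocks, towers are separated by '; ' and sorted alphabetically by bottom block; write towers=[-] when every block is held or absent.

step 1 (pickup(D)): towers=[C/B/F/E/A] holding=D
step 2 (putdown(D)): towers=[C/B/F/E/A; D] holding=-
step 3 (stack(E, D)) [no-op]: towers=[C/B/F/E/A; D] holding=-
step 4 (unstack(A, E)): towers=[C/B/F/E; D] holding=A
step 5 (stack(F, A)) [no-op]: towers=[C/B/F/E; D] holding=A
step 6 (putdown(A)): towers=[A; C/B/F/E; D] holding=-
step 7 (unstack(E, F)): towers=[A; C/B/F; D] holding=E

towers=[A; C/B/F; D] holding=E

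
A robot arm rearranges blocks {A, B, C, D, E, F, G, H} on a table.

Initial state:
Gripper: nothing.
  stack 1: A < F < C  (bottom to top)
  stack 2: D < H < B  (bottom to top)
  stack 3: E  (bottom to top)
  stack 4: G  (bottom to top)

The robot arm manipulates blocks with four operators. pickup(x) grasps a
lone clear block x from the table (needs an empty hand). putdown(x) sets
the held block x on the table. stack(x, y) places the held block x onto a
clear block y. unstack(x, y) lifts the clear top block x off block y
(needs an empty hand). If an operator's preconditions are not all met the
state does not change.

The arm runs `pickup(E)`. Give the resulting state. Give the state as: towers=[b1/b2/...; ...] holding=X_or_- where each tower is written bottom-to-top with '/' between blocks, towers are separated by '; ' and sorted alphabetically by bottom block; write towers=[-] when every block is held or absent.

before: towers=[A/F/C; D/H/B; E; G] holding=-
pre[pickup(E)]: clear(E) ✓, ontable(E) ✓, handempty ✓
all met → apply pickup(E)
after:  towers=[A/F/C; D/H/B; G] holding=E

towers=[A/F/C; D/H/B; G] holding=E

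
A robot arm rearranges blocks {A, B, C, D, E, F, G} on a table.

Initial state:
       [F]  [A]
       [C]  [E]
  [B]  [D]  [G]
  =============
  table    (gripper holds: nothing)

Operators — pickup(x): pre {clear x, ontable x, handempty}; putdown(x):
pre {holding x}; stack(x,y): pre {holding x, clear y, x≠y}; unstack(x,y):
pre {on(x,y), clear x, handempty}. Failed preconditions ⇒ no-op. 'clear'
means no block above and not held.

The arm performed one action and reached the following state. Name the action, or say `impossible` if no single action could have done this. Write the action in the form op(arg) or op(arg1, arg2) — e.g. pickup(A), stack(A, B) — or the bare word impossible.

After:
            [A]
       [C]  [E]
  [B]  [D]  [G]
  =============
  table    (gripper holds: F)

target: towers=[B; D/C; G/E/A] holding=F
         pickup(B) → towers=[D/C/F; G/E/A] holding=B
     unstack(F, C) → towers=[B; D/C; G/E/A] holding=F  ← match
     unstack(A, E) → towers=[B; D/C/F; G/E] holding=A

unstack(F, C)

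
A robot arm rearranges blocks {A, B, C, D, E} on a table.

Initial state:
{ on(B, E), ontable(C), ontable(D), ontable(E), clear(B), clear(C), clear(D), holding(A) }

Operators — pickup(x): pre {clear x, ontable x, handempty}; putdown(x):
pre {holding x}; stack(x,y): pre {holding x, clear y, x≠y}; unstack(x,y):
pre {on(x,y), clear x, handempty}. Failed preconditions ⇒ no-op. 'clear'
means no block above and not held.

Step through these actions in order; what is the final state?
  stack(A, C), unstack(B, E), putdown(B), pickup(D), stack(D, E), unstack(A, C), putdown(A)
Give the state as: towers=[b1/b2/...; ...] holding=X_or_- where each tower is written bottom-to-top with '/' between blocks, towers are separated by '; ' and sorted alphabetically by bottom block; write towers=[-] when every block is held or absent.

towers=[A; B; C; E/D] holding=-

step 1 (stack(A, C)): towers=[C/A; D; E/B] holding=-
step 2 (unstack(B, E)): towers=[C/A; D; E] holding=B
step 3 (putdown(B)): towers=[B; C/A; D; E] holding=-
step 4 (pickup(D)): towers=[B; C/A; E] holding=D
step 5 (stack(D, E)): towers=[B; C/A; E/D] holding=-
step 6 (unstack(A, C)): towers=[B; C; E/D] holding=A
step 7 (putdown(A)): towers=[A; B; C; E/D] holding=-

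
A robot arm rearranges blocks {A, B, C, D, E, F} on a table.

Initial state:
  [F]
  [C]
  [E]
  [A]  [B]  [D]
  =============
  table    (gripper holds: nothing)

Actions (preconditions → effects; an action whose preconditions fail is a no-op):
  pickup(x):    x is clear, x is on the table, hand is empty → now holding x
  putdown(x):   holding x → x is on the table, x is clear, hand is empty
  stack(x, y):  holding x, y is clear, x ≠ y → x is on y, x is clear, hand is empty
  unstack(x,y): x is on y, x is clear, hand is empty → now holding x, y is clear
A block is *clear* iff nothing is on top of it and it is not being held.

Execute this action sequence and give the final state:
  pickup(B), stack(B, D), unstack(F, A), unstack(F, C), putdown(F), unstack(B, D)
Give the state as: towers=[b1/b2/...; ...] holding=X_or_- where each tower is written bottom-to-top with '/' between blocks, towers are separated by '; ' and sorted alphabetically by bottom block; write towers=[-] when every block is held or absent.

towers=[A/E/C; D; F] holding=B

step 1 (pickup(B)): towers=[A/E/C/F; D] holding=B
step 2 (stack(B, D)): towers=[A/E/C/F; D/B] holding=-
step 3 (unstack(F, A)) [no-op]: towers=[A/E/C/F; D/B] holding=-
step 4 (unstack(F, C)): towers=[A/E/C; D/B] holding=F
step 5 (putdown(F)): towers=[A/E/C; D/B; F] holding=-
step 6 (unstack(B, D)): towers=[A/E/C; D; F] holding=B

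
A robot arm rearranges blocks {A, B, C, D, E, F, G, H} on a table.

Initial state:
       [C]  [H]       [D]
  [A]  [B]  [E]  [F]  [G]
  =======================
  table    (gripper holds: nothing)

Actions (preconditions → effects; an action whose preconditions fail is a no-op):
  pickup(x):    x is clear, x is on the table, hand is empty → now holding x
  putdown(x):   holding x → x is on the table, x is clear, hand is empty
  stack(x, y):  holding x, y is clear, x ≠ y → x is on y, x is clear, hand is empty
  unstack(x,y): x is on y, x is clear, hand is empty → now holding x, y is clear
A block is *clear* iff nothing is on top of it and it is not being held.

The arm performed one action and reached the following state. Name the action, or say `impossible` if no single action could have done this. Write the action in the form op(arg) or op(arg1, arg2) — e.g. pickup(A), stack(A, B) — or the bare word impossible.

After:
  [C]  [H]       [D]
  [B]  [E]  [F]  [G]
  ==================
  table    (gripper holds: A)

pickup(A)

target: towers=[B/C; E/H; F; G/D] holding=A
         pickup(A) → towers=[B/C; E/H; F; G/D] holding=A  ← match
     unstack(H, E) → towers=[A; B/C; E; F; G/D] holding=H
         pickup(F) → towers=[A; B/C; E/H; G/D] holding=F
     unstack(D, G) → towers=[A; B/C; E/H; F; G] holding=D
     unstack(C, B) → towers=[A; B; E/H; F; G/D] holding=C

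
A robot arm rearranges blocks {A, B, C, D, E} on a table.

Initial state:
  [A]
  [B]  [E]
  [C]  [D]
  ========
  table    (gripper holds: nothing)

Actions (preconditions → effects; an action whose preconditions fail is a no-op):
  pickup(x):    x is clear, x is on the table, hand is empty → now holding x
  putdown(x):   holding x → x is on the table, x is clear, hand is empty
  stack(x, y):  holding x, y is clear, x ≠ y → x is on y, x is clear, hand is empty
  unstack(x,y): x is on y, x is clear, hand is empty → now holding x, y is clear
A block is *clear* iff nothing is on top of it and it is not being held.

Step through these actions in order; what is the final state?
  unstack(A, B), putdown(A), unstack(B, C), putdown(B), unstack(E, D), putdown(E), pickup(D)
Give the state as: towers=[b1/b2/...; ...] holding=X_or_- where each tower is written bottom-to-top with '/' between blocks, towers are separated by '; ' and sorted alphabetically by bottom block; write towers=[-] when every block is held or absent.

step 1 (unstack(A, B)): towers=[C/B; D/E] holding=A
step 2 (putdown(A)): towers=[A; C/B; D/E] holding=-
step 3 (unstack(B, C)): towers=[A; C; D/E] holding=B
step 4 (putdown(B)): towers=[A; B; C; D/E] holding=-
step 5 (unstack(E, D)): towers=[A; B; C; D] holding=E
step 6 (putdown(E)): towers=[A; B; C; D; E] holding=-
step 7 (pickup(D)): towers=[A; B; C; E] holding=D

towers=[A; B; C; E] holding=D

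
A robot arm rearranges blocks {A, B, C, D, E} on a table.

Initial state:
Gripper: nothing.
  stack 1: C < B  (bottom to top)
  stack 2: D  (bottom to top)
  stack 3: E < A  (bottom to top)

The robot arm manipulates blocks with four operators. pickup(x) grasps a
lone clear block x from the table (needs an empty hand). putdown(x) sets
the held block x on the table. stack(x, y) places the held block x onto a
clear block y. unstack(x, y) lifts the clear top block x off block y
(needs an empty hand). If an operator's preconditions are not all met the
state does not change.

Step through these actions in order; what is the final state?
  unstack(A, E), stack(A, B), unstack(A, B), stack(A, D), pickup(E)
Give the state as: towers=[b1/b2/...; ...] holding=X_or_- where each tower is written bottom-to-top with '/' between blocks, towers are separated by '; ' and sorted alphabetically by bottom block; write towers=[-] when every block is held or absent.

towers=[C/B; D/A] holding=E

step 1 (unstack(A, E)): towers=[C/B; D; E] holding=A
step 2 (stack(A, B)): towers=[C/B/A; D; E] holding=-
step 3 (unstack(A, B)): towers=[C/B; D; E] holding=A
step 4 (stack(A, D)): towers=[C/B; D/A; E] holding=-
step 5 (pickup(E)): towers=[C/B; D/A] holding=E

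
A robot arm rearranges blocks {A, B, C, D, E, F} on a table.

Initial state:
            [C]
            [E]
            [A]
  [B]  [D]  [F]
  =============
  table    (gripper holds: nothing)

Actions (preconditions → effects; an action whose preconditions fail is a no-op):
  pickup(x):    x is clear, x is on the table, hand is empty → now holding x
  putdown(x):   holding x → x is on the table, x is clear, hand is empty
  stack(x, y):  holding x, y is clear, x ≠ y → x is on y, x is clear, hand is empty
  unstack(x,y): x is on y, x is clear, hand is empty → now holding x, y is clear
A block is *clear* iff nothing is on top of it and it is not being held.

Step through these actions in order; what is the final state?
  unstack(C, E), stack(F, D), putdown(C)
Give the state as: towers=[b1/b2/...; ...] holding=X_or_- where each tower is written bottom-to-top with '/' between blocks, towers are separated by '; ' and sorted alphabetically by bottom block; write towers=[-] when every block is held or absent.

step 1 (unstack(C, E)): towers=[B; D; F/A/E] holding=C
step 2 (stack(F, D)) [no-op]: towers=[B; D; F/A/E] holding=C
step 3 (putdown(C)): towers=[B; C; D; F/A/E] holding=-

towers=[B; C; D; F/A/E] holding=-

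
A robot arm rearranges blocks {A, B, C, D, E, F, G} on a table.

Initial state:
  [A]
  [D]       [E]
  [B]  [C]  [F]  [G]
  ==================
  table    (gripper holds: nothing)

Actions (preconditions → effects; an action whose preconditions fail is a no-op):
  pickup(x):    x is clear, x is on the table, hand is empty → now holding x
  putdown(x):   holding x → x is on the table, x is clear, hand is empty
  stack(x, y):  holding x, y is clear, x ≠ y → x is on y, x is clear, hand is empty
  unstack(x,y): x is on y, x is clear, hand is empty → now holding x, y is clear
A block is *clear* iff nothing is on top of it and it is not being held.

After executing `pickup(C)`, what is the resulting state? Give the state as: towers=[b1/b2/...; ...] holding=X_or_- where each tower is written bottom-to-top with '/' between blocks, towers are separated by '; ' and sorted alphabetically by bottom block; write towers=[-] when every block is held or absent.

before: towers=[B/D/A; C; F/E; G] holding=-
pre[pickup(C)]: clear(C) yes, ontable(C) yes, handempty yes
all met → apply pickup(C)
after:  towers=[B/D/A; F/E; G] holding=C

towers=[B/D/A; F/E; G] holding=C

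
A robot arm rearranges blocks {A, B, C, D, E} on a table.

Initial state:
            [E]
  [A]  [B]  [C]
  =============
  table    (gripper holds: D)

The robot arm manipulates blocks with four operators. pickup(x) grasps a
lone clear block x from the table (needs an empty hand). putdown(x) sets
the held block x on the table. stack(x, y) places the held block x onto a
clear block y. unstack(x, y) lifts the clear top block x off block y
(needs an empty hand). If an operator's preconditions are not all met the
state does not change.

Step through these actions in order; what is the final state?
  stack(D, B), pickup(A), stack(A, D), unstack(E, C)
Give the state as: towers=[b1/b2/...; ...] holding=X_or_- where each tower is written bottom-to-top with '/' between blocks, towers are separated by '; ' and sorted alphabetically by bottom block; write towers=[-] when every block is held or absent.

towers=[B/D/A; C] holding=E

step 1 (stack(D, B)): towers=[A; B/D; C/E] holding=-
step 2 (pickup(A)): towers=[B/D; C/E] holding=A
step 3 (stack(A, D)): towers=[B/D/A; C/E] holding=-
step 4 (unstack(E, C)): towers=[B/D/A; C] holding=E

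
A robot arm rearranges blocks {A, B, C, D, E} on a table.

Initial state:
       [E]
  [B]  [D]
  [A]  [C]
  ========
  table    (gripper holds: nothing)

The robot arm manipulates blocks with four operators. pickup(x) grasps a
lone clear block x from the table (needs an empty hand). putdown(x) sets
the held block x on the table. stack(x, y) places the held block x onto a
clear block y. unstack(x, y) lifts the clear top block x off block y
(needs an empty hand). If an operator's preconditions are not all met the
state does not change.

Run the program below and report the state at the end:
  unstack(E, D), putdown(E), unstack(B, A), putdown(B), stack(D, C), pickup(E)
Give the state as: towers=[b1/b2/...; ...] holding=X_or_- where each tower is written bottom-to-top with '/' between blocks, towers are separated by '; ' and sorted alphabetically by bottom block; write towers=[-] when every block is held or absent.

step 1 (unstack(E, D)): towers=[A/B; C/D] holding=E
step 2 (putdown(E)): towers=[A/B; C/D; E] holding=-
step 3 (unstack(B, A)): towers=[A; C/D; E] holding=B
step 4 (putdown(B)): towers=[A; B; C/D; E] holding=-
step 5 (stack(D, C)) [no-op]: towers=[A; B; C/D; E] holding=-
step 6 (pickup(E)): towers=[A; B; C/D] holding=E

towers=[A; B; C/D] holding=E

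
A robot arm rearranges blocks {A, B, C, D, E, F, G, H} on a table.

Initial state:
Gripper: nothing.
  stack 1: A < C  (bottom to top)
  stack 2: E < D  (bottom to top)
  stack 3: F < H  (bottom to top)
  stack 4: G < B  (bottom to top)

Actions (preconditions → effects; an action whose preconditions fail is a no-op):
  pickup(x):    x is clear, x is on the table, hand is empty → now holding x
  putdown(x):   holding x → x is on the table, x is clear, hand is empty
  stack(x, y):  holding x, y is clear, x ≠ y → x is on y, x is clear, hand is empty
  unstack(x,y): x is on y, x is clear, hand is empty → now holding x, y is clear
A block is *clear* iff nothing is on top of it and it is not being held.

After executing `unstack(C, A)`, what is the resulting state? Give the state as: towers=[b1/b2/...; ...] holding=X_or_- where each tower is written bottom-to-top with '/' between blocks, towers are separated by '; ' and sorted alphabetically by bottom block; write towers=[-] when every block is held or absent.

towers=[A; E/D; F/H; G/B] holding=C

before: towers=[A/C; E/D; F/H; G/B] holding=-
pre[unstack(C, A)]: on(C,A) yes, clear(C) yes, handempty yes
all met → apply unstack(C, A)
after:  towers=[A; E/D; F/H; G/B] holding=C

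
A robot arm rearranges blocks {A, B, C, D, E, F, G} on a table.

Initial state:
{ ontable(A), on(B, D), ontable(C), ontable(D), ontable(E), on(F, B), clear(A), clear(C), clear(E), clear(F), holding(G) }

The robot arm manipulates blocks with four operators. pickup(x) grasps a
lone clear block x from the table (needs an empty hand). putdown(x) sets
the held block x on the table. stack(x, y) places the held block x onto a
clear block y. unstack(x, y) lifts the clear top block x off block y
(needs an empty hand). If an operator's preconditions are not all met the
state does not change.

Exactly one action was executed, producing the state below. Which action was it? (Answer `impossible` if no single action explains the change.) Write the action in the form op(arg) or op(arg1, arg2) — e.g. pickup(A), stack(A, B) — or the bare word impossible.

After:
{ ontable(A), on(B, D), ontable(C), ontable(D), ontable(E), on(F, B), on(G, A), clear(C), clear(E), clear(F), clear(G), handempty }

target: towers=[A/G; C; D/B/F; E] holding=-
        putdown(G) → towers=[A; C; D/B/F; E; G] holding=-
       stack(G, F) → towers=[A; C; D/B/F/G; E] holding=-
       stack(G, A) → towers=[A/G; C; D/B/F; E] holding=-  ← match
       stack(G, E) → towers=[A; C; D/B/F; E/G] holding=-
       stack(G, C) → towers=[A; C/G; D/B/F; E] holding=-

stack(G, A)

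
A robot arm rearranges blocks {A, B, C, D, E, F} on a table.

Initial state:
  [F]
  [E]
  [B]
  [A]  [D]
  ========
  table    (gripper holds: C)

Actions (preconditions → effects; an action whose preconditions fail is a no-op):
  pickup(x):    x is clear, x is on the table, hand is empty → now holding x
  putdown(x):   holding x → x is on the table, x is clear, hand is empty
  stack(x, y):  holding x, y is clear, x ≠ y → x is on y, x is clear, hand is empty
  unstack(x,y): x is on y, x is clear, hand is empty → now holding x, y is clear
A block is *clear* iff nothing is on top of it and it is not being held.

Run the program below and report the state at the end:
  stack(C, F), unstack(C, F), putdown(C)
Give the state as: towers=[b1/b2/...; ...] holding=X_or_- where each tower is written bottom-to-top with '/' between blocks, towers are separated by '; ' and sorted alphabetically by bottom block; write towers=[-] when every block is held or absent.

towers=[A/B/E/F; C; D] holding=-

step 1 (stack(C, F)): towers=[A/B/E/F/C; D] holding=-
step 2 (unstack(C, F)): towers=[A/B/E/F; D] holding=C
step 3 (putdown(C)): towers=[A/B/E/F; C; D] holding=-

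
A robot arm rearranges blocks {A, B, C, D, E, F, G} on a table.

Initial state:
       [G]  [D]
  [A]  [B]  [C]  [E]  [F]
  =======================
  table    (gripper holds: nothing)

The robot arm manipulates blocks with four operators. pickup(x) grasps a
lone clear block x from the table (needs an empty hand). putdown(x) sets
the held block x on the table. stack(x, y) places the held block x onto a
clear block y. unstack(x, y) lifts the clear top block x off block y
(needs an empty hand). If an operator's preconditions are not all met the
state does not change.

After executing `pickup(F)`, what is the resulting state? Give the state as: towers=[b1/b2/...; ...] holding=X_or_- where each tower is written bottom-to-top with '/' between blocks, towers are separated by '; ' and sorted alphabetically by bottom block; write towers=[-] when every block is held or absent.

before: towers=[A; B/G; C/D; E; F] holding=-
pre[pickup(F)]: clear(F) yes, ontable(F) yes, handempty yes
all met → apply pickup(F)
after:  towers=[A; B/G; C/D; E] holding=F

towers=[A; B/G; C/D; E] holding=F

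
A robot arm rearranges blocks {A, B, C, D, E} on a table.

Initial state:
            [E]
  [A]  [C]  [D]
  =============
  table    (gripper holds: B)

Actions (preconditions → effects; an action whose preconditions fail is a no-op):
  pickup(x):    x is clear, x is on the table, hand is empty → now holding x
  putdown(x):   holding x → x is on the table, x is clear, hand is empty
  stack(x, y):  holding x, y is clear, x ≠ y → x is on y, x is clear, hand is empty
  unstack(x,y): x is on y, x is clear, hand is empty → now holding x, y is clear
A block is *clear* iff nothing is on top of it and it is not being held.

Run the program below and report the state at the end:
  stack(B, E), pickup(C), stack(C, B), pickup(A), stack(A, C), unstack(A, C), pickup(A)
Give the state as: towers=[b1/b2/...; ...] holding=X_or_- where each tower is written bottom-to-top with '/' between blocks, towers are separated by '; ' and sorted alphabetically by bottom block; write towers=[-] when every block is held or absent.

step 1 (stack(B, E)): towers=[A; C; D/E/B] holding=-
step 2 (pickup(C)): towers=[A; D/E/B] holding=C
step 3 (stack(C, B)): towers=[A; D/E/B/C] holding=-
step 4 (pickup(A)): towers=[D/E/B/C] holding=A
step 5 (stack(A, C)): towers=[D/E/B/C/A] holding=-
step 6 (unstack(A, C)): towers=[D/E/B/C] holding=A
step 7 (pickup(A)) [no-op]: towers=[D/E/B/C] holding=A

towers=[D/E/B/C] holding=A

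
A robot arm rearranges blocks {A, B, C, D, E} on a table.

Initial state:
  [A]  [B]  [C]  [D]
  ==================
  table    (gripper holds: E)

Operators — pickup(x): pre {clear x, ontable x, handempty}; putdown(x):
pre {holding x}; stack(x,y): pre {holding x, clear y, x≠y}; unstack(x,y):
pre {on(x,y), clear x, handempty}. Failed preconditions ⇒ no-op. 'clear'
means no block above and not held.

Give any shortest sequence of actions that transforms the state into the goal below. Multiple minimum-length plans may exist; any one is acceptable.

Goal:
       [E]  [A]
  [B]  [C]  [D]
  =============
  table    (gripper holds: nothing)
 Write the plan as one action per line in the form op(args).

step 1 (stack(E, C)): towers=[A; B; C/E; D] holding=-
step 2 (pickup(A)): towers=[B; C/E; D] holding=A
step 3 (stack(A, D)): towers=[B; C/E; D/A] holding=-
goal check: towers=[B; C/E; D/A] holding=- — reached (length 3, optimal by BFS)

stack(E, C)
pickup(A)
stack(A, D)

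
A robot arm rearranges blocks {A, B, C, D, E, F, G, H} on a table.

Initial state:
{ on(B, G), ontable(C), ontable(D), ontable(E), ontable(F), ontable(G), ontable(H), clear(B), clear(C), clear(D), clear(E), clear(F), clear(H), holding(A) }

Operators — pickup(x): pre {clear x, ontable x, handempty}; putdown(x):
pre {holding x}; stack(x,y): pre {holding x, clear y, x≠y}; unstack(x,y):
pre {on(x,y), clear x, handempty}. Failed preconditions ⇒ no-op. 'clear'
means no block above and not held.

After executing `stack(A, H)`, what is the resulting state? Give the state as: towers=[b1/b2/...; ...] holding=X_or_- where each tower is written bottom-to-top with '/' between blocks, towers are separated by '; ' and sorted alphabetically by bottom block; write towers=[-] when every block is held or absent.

before: towers=[C; D; E; F; G/B; H] holding=A
pre[stack(A, H)]: holding(A) ok, clear(H) ok, A≠H ok
all met → apply stack(A, H)
after:  towers=[C; D; E; F; G/B; H/A] holding=-

towers=[C; D; E; F; G/B; H/A] holding=-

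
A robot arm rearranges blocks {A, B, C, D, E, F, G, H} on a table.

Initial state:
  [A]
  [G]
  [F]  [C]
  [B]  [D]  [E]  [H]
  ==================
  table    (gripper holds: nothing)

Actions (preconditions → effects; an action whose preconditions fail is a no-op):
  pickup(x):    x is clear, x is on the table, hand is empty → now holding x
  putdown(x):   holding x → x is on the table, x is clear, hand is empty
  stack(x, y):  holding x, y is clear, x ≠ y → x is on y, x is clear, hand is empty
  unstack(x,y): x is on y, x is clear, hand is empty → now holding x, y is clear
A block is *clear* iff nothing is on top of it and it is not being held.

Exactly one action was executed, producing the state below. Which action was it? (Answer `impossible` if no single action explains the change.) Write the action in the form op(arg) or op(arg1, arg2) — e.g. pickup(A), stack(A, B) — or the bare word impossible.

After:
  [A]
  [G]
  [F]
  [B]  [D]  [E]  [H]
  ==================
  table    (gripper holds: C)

unstack(C, D)

target: towers=[B/F/G/A; D; E; H] holding=C
     unstack(A, G) → towers=[B/F/G; D/C; E; H] holding=A
         pickup(E) → towers=[B/F/G/A; D/C; H] holding=E
         pickup(H) → towers=[B/F/G/A; D/C; E] holding=H
     unstack(C, D) → towers=[B/F/G/A; D; E; H] holding=C  ← match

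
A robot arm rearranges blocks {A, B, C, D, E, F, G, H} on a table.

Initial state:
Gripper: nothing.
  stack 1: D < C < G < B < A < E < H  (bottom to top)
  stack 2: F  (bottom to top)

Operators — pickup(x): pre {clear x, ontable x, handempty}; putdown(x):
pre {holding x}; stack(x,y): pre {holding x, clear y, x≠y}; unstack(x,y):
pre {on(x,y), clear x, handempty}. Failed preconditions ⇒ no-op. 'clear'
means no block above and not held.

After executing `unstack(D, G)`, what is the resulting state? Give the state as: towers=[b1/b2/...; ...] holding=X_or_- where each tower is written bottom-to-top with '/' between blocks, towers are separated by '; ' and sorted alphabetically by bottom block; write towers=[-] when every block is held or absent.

before: towers=[D/C/G/B/A/E/H; F] holding=-
pre[unstack(D, G)]: on(D,G) no, clear(D) no, handempty yes
on(D,G), clear(D) unmet → unstack(D, G) is a no-op
after:  towers=[D/C/G/B/A/E/H; F] holding=-

towers=[D/C/G/B/A/E/H; F] holding=-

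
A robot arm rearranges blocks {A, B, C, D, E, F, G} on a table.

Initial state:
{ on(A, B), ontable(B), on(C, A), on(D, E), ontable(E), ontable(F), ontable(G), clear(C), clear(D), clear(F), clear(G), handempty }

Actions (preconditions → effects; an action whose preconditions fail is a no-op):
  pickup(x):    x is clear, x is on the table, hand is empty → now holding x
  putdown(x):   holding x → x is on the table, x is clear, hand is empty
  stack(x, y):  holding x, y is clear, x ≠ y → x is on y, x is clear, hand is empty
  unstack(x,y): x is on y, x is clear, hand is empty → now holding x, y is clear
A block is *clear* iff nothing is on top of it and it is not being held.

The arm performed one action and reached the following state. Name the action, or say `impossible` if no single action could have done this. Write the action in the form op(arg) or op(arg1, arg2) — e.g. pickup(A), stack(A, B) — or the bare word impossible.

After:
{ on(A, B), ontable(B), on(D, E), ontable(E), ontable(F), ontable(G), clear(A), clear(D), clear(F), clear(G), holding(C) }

target: towers=[B/A; E/D; F; G] holding=C
         pickup(F) → towers=[B/A/C; E/D; G] holding=F
         pickup(G) → towers=[B/A/C; E/D; F] holding=G
     unstack(D, E) → towers=[B/A/C; E; F; G] holding=D
     unstack(C, A) → towers=[B/A; E/D; F; G] holding=C  ← match

unstack(C, A)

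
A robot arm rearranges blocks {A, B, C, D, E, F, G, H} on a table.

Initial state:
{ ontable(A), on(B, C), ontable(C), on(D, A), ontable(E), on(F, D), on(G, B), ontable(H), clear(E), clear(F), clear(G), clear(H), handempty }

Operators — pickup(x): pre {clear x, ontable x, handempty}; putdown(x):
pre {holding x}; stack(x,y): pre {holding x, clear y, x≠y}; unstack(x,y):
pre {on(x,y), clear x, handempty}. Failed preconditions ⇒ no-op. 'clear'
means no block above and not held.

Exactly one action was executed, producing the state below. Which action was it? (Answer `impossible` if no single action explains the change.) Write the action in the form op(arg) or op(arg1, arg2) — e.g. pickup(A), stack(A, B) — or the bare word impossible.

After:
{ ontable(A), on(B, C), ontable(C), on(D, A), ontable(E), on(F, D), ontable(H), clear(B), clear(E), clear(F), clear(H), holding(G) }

unstack(G, B)

target: towers=[A/D/F; C/B; E; H] holding=G
     unstack(G, B) → towers=[A/D/F; C/B; E; H] holding=G  ← match
         pickup(E) → towers=[A/D/F; C/B/G; H] holding=E
         pickup(H) → towers=[A/D/F; C/B/G; E] holding=H
     unstack(F, D) → towers=[A/D; C/B/G; E; H] holding=F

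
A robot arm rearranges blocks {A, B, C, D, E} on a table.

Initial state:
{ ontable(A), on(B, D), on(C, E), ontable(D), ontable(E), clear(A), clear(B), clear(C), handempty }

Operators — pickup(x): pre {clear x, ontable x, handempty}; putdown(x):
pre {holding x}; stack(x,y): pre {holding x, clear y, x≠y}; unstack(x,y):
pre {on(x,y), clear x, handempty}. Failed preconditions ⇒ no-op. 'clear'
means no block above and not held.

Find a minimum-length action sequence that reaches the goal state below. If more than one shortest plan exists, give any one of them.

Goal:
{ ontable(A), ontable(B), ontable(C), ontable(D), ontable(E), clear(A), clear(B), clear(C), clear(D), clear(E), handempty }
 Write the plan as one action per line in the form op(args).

step 1 (unstack(B, D)): towers=[A; D; E/C] holding=B
step 2 (putdown(B)): towers=[A; B; D; E/C] holding=-
step 3 (unstack(C, E)): towers=[A; B; D; E] holding=C
step 4 (putdown(C)): towers=[A; B; C; D; E] holding=-
goal check: towers=[A; B; C; D; E] holding=- — reached (length 4, optimal by BFS)

unstack(B, D)
putdown(B)
unstack(C, E)
putdown(C)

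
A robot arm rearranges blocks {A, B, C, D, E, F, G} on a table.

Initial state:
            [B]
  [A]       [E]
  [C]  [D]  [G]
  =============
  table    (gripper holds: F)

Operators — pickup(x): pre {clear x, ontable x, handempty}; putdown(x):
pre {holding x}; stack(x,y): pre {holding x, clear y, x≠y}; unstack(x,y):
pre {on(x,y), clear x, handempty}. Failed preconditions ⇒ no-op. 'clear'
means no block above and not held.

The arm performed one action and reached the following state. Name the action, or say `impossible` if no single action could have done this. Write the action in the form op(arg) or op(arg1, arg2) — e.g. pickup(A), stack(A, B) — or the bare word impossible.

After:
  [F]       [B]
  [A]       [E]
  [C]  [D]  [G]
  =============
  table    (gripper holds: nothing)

target: towers=[C/A/F; D; G/E/B] holding=-
        putdown(F) → towers=[C/A; D; F; G/E/B] holding=-
       stack(F, B) → towers=[C/A; D; G/E/B/F] holding=-
       stack(F, D) → towers=[C/A; D/F; G/E/B] holding=-
       stack(F, A) → towers=[C/A/F; D; G/E/B] holding=-  ← match

stack(F, A)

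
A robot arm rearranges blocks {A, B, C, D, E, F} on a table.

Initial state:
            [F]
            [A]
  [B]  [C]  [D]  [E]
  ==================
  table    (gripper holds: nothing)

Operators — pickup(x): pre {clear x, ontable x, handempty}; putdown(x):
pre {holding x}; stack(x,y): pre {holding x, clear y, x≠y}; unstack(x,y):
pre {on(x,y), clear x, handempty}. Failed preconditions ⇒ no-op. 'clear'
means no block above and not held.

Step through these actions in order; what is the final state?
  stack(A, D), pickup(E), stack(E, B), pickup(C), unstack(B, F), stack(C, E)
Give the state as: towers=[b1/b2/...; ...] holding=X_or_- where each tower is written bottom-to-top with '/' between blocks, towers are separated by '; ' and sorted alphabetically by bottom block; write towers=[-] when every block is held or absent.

towers=[B/E/C; D/A/F] holding=-

step 1 (stack(A, D)) [no-op]: towers=[B; C; D/A/F; E] holding=-
step 2 (pickup(E)): towers=[B; C; D/A/F] holding=E
step 3 (stack(E, B)): towers=[B/E; C; D/A/F] holding=-
step 4 (pickup(C)): towers=[B/E; D/A/F] holding=C
step 5 (unstack(B, F)) [no-op]: towers=[B/E; D/A/F] holding=C
step 6 (stack(C, E)): towers=[B/E/C; D/A/F] holding=-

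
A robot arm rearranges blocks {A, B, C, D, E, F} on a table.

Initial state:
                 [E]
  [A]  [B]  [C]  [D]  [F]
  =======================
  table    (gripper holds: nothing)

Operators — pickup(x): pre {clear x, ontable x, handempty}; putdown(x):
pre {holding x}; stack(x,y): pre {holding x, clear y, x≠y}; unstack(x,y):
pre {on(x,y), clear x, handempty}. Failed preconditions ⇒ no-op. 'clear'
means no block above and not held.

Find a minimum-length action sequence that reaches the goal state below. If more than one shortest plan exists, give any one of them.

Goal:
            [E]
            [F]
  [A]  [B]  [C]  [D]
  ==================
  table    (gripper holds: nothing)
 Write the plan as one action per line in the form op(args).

pickup(F)
stack(F, C)
unstack(E, D)
stack(E, F)

step 1 (pickup(F)): towers=[A; B; C; D/E] holding=F
step 2 (stack(F, C)): towers=[A; B; C/F; D/E] holding=-
step 3 (unstack(E, D)): towers=[A; B; C/F; D] holding=E
step 4 (stack(E, F)): towers=[A; B; C/F/E; D] holding=-
goal check: towers=[A; B; C/F/E; D] holding=- — reached (length 4, optimal by BFS)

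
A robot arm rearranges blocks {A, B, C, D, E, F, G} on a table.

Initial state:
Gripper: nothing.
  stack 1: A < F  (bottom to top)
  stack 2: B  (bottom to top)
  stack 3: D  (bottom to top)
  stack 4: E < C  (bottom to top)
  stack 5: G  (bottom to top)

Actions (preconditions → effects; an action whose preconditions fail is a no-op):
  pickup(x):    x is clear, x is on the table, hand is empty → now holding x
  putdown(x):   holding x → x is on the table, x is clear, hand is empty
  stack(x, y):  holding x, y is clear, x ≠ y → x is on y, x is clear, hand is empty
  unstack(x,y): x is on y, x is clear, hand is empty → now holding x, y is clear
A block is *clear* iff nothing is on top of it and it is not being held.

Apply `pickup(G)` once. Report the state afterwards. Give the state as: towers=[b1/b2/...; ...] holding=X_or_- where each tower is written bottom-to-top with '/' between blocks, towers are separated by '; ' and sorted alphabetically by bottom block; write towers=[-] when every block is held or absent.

towers=[A/F; B; D; E/C] holding=G

before: towers=[A/F; B; D; E/C; G] holding=-
pre[pickup(G)]: clear(G) ✓, ontable(G) ✓, handempty ✓
all met → apply pickup(G)
after:  towers=[A/F; B; D; E/C] holding=G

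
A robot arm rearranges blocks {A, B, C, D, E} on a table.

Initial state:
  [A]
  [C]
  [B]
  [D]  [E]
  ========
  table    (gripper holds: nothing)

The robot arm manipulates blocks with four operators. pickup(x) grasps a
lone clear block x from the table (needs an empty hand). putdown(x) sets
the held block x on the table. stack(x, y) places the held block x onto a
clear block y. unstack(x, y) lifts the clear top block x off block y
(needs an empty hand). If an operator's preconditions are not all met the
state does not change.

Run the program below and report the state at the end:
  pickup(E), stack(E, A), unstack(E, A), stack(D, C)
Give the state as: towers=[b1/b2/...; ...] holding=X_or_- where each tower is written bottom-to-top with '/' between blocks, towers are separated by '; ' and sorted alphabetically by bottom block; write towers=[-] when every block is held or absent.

step 1 (pickup(E)): towers=[D/B/C/A] holding=E
step 2 (stack(E, A)): towers=[D/B/C/A/E] holding=-
step 3 (unstack(E, A)): towers=[D/B/C/A] holding=E
step 4 (stack(D, C)) [no-op]: towers=[D/B/C/A] holding=E

towers=[D/B/C/A] holding=E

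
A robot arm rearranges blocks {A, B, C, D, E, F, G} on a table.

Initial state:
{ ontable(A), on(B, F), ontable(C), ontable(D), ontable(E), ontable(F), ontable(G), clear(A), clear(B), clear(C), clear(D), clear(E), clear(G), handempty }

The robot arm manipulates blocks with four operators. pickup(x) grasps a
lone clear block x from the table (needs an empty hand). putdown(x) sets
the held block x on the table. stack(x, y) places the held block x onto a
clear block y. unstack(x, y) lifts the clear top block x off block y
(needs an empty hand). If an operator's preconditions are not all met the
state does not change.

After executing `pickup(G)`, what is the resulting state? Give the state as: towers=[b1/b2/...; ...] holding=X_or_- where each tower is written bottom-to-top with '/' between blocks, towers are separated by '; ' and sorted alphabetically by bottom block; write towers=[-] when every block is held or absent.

before: towers=[A; C; D; E; F/B; G] holding=-
pre[pickup(G)]: clear(G) ✓, ontable(G) ✓, handempty ✓
all met → apply pickup(G)
after:  towers=[A; C; D; E; F/B] holding=G

towers=[A; C; D; E; F/B] holding=G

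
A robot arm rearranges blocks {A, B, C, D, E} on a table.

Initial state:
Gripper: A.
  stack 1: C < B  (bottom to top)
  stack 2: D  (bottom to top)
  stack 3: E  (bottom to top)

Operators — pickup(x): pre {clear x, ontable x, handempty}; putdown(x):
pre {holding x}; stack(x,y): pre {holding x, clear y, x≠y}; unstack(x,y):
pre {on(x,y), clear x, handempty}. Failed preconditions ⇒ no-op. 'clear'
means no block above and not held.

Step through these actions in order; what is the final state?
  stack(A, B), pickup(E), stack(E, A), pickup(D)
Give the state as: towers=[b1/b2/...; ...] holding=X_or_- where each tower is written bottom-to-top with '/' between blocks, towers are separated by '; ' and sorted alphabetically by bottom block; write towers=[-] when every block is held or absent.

towers=[C/B/A/E] holding=D

step 1 (stack(A, B)): towers=[C/B/A; D; E] holding=-
step 2 (pickup(E)): towers=[C/B/A; D] holding=E
step 3 (stack(E, A)): towers=[C/B/A/E; D] holding=-
step 4 (pickup(D)): towers=[C/B/A/E] holding=D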